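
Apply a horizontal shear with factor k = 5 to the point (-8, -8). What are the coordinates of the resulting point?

Shear matrix for horizontal shear with factor k = 5:
[[1, 5], [0, 1]]
Result: (-8, -8) → (-48, -8)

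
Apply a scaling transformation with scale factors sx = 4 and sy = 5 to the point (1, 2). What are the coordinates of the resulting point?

Scaling matrix:
[[4, 0], [0, 5]]
Result: (1 × 4, 2 × 5) = (4, 10)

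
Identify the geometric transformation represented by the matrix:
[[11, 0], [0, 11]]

This matrix represents: uniform scaling by factor 11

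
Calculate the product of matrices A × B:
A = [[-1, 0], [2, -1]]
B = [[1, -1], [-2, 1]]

Matrix multiplication:
C[0][0] = -1×1 + 0×-2 = -1
C[0][1] = -1×-1 + 0×1 = 1
C[1][0] = 2×1 + -1×-2 = 4
C[1][1] = 2×-1 + -1×1 = -3
Result: [[-1, 1], [4, -3]]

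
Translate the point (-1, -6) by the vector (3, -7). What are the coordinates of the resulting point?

Translation by (3, -7) (homogeneous matrix [[1, 0, 3], [0, 1, -7], [0, 0, 1]]):
x' = -1 + 3 = 2
y' = -6 + -7 = -13
Result: (2, -13)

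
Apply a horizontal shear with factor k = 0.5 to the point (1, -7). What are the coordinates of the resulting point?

Shear matrix for horizontal shear with factor k = 0.5:
[[1, 0.50], [0, 1]]
Result: (1, -7) → (-2.5, -7)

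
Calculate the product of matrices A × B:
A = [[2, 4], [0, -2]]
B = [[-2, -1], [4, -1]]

Matrix multiplication:
C[0][0] = 2×-2 + 4×4 = 12
C[0][1] = 2×-1 + 4×-1 = -6
C[1][0] = 0×-2 + -2×4 = -8
C[1][1] = 0×-1 + -2×-1 = 2
Result: [[12, -6], [-8, 2]]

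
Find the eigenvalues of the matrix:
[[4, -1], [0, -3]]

Characteristic equation: det(A - λI) = 0
λ² - (trace)λ + (det) = 0
trace = 4 + -3 = 1, det = (4)(-3) - (-1)(0) = -12
λ² - (1)λ + (-12) = 0
λ = (1 ± √((1)² - 4·(-12))) / 2 = (1 ± √49) / 2
Solving: λ = -3, 4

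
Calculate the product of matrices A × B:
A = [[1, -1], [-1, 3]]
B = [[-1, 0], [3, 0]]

Matrix multiplication:
C[0][0] = 1×-1 + -1×3 = -4
C[0][1] = 1×0 + -1×0 = 0
C[1][0] = -1×-1 + 3×3 = 10
C[1][1] = -1×0 + 3×0 = 0
Result: [[-4, 0], [10, 0]]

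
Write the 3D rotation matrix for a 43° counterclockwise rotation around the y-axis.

Rotation matrix for counterclockwise 43° around y-axis:
cos(43°) = 0.7314, sin(43°) = 0.6820
Result: [[0.7314, 0, 0.6820], [0, 1, 0], [-0.6820, 0, 0.7314]]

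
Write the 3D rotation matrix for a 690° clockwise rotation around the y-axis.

Rotation matrix for clockwise 690° around y-axis:
A clockwise rotation by 690° is a counterclockwise rotation by -690°.
cos(-690°) = √3/2, sin(-690°) = 1/2
Result: [[√3/2, 0, 1/2], [0, 1, 0], [-1/2, 0, √3/2]]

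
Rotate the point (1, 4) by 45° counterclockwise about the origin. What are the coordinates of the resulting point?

Rotation matrix for 45°: [[cos 45°, -sin 45°], [sin 45°, cos 45°]] ≈ [[0.707107, -0.707107], [0.707107, 0.707107]]
[[0.707107, -0.707107], [0.707107, 0.707107]] × [1, 4]ᵀ ≈ [-2.1213, 3.5355]ᵀ
Result: (-2.1213, 3.5355)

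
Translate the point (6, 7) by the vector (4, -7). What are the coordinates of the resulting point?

Translation by (4, -7) (homogeneous matrix [[1, 0, 4], [0, 1, -7], [0, 0, 1]]):
x' = 6 + 4 = 10
y' = 7 + -7 = 0
Result: (10, 0)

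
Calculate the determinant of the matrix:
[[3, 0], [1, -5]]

For a 2×2 matrix [[a, b], [c, d]], det = ad - bc
det = (3)(-5) - (0)(1) = -15 - 0 = -15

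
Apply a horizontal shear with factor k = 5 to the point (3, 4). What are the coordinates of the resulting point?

Shear matrix for horizontal shear with factor k = 5:
[[1, 5], [0, 1]]
Result: (3, 4) → (23, 4)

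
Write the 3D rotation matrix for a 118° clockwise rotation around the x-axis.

Rotation matrix for clockwise 118° around x-axis:
A clockwise rotation by 118° is a counterclockwise rotation by -118°.
cos(-118°) = -0.4695, sin(-118°) = -0.8829
Result: [[1, 0, 0], [0, -0.4695, 0.8829], [0, -0.8829, -0.4695]]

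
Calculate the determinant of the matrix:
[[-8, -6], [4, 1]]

For a 2×2 matrix [[a, b], [c, d]], det = ad - bc
det = (-8)(1) - (-6)(4) = -8 - -24 = 16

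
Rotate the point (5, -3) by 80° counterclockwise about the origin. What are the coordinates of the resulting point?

Rotation matrix for 80°: [[cos 80°, -sin 80°], [sin 80°, cos 80°]] ≈ [[0.173648, -0.984808], [0.984808, 0.173648]]
[[0.173648, -0.984808], [0.984808, 0.173648]] × [5, -3]ᵀ ≈ [3.8227, 4.4031]ᵀ
Result: (3.8227, 4.4031)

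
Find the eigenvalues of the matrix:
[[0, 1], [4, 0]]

Characteristic equation: det(A - λI) = 0
λ² - (trace)λ + (det) = 0
trace = 0 + 0 = 0, det = (0)(0) - (1)(4) = -4
λ² - (0)λ + (-4) = 0
λ = (0 ± √((0)² - 4·(-4))) / 2 = (0 ± √16) / 2
Solving: λ = -2, 2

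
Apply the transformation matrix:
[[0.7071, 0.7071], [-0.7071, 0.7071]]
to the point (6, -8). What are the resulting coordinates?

Matrix multiplication:
[[0.7071, 0.7071], [-0.7071, 0.7071]] × [6, -8]ᵀ
= [(0.7071)(6) + (0.7071)(-8), (-0.7071)(6) + (0.7071)(-8)]ᵀ
= [-1.4142, -9.8994]ᵀ
Result: (-1.4142, -9.8994)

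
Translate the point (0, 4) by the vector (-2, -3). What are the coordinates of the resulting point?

Translation by (-2, -3) (homogeneous matrix [[1, 0, -2], [0, 1, -3], [0, 0, 1]]):
x' = 0 + -2 = -2
y' = 4 + -3 = 1
Result: (-2, 1)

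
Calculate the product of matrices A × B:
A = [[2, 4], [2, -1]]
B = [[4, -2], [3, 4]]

Matrix multiplication:
C[0][0] = 2×4 + 4×3 = 20
C[0][1] = 2×-2 + 4×4 = 12
C[1][0] = 2×4 + -1×3 = 5
C[1][1] = 2×-2 + -1×4 = -8
Result: [[20, 12], [5, -8]]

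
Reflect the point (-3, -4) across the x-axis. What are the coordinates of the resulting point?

Reflection across x-axis: (-3, -4) → (-3, 4)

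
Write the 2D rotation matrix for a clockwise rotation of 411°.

Rotation matrix formula: [[cos θ, -sin θ], [sin θ, cos θ]]
A clockwise rotation by 411° is equivalent to a counterclockwise rotation by -411°.
For θ = -411°:
cos(-411°) = 0.6293
sin(-411°) = -0.7771
Result: [[0.6293, 0.7771], [-0.7771, 0.6293]]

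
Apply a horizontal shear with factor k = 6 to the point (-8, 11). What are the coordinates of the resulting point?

Shear matrix for horizontal shear with factor k = 6:
[[1, 6], [0, 1]]
Result: (-8, 11) → (58, 11)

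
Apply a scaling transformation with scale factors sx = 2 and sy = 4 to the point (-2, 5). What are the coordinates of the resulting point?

Scaling matrix:
[[2, 0], [0, 4]]
Result: (-2 × 2, 5 × 4) = (-4, 20)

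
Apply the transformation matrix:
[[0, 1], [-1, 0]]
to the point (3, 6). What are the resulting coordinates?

Matrix multiplication:
[[0, 1], [-1, 0]] × [3, 6]ᵀ
= [(0)(3) + (1)(6), (-1)(3) + (0)(6)]ᵀ
= [6, -3]ᵀ
Result: (6, -3)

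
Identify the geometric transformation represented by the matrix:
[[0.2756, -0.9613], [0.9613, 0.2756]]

This matrix represents: rotation by 74° counterclockwise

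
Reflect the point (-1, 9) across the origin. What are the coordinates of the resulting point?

Reflection across origin: (-1, 9) → (1, -9)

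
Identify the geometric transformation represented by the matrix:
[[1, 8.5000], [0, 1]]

This matrix represents: horizontal shear with factor 8.5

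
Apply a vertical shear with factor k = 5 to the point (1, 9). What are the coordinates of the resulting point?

Shear matrix for vertical shear with factor k = 5:
[[1, 0], [5, 1]]
Result: (1, 9) → (1, 14)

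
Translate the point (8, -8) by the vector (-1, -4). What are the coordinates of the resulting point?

Translation by (-1, -4) (homogeneous matrix [[1, 0, -1], [0, 1, -4], [0, 0, 1]]):
x' = 8 + -1 = 7
y' = -8 + -4 = -12
Result: (7, -12)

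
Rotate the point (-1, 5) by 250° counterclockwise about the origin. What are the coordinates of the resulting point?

Rotation matrix for 250°: [[cos 250°, -sin 250°], [sin 250°, cos 250°]] ≈ [[-0.342020, 0.939693], [-0.939693, -0.342020]]
[[-0.342020, 0.939693], [-0.939693, -0.342020]] × [-1, 5]ᵀ ≈ [5.0405, -0.7704]ᵀ
Result: (5.0405, -0.7704)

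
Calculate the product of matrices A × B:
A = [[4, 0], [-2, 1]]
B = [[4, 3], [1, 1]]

Matrix multiplication:
C[0][0] = 4×4 + 0×1 = 16
C[0][1] = 4×3 + 0×1 = 12
C[1][0] = -2×4 + 1×1 = -7
C[1][1] = -2×3 + 1×1 = -5
Result: [[16, 12], [-7, -5]]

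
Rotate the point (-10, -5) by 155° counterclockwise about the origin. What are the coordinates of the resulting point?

Rotation matrix for 155°: [[cos 155°, -sin 155°], [sin 155°, cos 155°]] ≈ [[-0.906308, -0.422618], [0.422618, -0.906308]]
[[-0.906308, -0.422618], [0.422618, -0.906308]] × [-10, -5]ᵀ ≈ [11.1762, 0.3054]ᵀ
Result: (11.1762, 0.3054)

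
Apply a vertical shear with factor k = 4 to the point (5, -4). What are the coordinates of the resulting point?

Shear matrix for vertical shear with factor k = 4:
[[1, 0], [4, 1]]
Result: (5, -4) → (5, 16)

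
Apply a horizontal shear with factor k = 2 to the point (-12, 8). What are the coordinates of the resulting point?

Shear matrix for horizontal shear with factor k = 2:
[[1, 2], [0, 1]]
Result: (-12, 8) → (4, 8)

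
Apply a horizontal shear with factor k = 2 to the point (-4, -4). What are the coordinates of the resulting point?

Shear matrix for horizontal shear with factor k = 2:
[[1, 2], [0, 1]]
Result: (-4, -4) → (-12, -4)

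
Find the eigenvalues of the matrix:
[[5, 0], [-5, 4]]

Characteristic equation: det(A - λI) = 0
λ² - (trace)λ + (det) = 0
trace = 5 + 4 = 9, det = (5)(4) - (0)(-5) = 20
λ² - (9)λ + (20) = 0
λ = (9 ± √((9)² - 4·(20))) / 2 = (9 ± √1) / 2
Solving: λ = 4, 5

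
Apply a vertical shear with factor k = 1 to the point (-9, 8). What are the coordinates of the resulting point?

Shear matrix for vertical shear with factor k = 1:
[[1, 0], [1, 1]]
Result: (-9, 8) → (-9, -1)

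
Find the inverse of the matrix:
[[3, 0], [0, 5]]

For [[a,b],[c,d]], inverse = (1/det)·[[d,-b],[-c,a]]
det = (3)(5) - (0)(0) = 15 - 0 = 15
Inverse = (1/15)·[[5, 0], [0, 3]]
= [[1/3, 0], [0, 1/5]]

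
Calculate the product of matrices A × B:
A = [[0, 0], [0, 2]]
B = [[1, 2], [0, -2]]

Matrix multiplication:
C[0][0] = 0×1 + 0×0 = 0
C[0][1] = 0×2 + 0×-2 = 0
C[1][0] = 0×1 + 2×0 = 0
C[1][1] = 0×2 + 2×-2 = -4
Result: [[0, 0], [0, -4]]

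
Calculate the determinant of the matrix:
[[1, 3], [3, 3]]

For a 2×2 matrix [[a, b], [c, d]], det = ad - bc
det = (1)(3) - (3)(3) = 3 - 9 = -6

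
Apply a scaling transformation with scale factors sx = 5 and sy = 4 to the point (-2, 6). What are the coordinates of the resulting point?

Scaling matrix:
[[5, 0], [0, 4]]
Result: (-2 × 5, 6 × 4) = (-10, 24)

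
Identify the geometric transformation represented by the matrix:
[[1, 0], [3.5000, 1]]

This matrix represents: vertical shear with factor 3.5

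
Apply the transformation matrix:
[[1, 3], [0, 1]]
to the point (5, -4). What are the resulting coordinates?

Matrix multiplication:
[[1, 3], [0, 1]] × [5, -4]ᵀ
= [(1)(5) + (3)(-4), (0)(5) + (1)(-4)]ᵀ
= [-7, -4]ᵀ
Result: (-7, -4)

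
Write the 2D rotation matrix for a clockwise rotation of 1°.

Rotation matrix formula: [[cos θ, -sin θ], [sin θ, cos θ]]
A clockwise rotation by 1° is equivalent to a counterclockwise rotation by -1°.
For θ = -1°:
cos(-1°) = 0.9998
sin(-1°) = -0.0175
Result: [[0.9998, 0.0175], [-0.0175, 0.9998]]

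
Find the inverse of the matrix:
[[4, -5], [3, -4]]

For [[a,b],[c,d]], inverse = (1/det)·[[d,-b],[-c,a]]
det = (4)(-4) - (-5)(3) = -16 - -15 = -1
Inverse = (1/-1)·[[-4, 5], [-3, 4]]
= [[4, -5], [3, -4]]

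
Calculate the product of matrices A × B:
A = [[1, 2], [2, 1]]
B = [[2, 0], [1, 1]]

Matrix multiplication:
C[0][0] = 1×2 + 2×1 = 4
C[0][1] = 1×0 + 2×1 = 2
C[1][0] = 2×2 + 1×1 = 5
C[1][1] = 2×0 + 1×1 = 1
Result: [[4, 2], [5, 1]]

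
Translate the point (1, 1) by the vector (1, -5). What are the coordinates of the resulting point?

Translation by (1, -5) (homogeneous matrix [[1, 0, 1], [0, 1, -5], [0, 0, 1]]):
x' = 1 + 1 = 2
y' = 1 + -5 = -4
Result: (2, -4)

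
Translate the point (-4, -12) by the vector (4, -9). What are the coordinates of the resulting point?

Translation by (4, -9) (homogeneous matrix [[1, 0, 4], [0, 1, -9], [0, 0, 1]]):
x' = -4 + 4 = 0
y' = -12 + -9 = -21
Result: (0, -21)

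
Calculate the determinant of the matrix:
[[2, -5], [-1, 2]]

For a 2×2 matrix [[a, b], [c, d]], det = ad - bc
det = (2)(2) - (-5)(-1) = 4 - 5 = -1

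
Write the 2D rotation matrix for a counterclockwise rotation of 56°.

Rotation matrix formula: [[cos θ, -sin θ], [sin θ, cos θ]]
For θ = 56°:
cos(56°) = 0.5592
sin(56°) = 0.8290
Result: [[0.5592, -0.8290], [0.8290, 0.5592]]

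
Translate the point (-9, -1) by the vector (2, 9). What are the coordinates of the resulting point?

Translation by (2, 9) (homogeneous matrix [[1, 0, 2], [0, 1, 9], [0, 0, 1]]):
x' = -9 + 2 = -7
y' = -1 + 9 = 8
Result: (-7, 8)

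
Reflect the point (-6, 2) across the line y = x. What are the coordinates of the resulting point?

Reflection across line y = x: (-6, 2) → (2, -6)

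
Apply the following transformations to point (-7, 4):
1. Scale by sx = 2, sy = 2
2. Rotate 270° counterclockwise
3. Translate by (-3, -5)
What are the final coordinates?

Step 1: Scale → (-14, 8)
Step 2: Rotate 270° → (8, 14)
Step 3: Translate → (5, 9)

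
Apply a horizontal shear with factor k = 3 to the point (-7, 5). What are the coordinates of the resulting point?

Shear matrix for horizontal shear with factor k = 3:
[[1, 3], [0, 1]]
Result: (-7, 5) → (8, 5)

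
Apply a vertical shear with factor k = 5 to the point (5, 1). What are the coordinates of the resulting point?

Shear matrix for vertical shear with factor k = 5:
[[1, 0], [5, 1]]
Result: (5, 1) → (5, 26)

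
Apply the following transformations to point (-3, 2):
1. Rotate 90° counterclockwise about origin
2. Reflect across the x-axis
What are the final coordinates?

Step 1: Rotate 90° → (-2, -3)
Step 2: Reflect across x-axis → (-2, 3)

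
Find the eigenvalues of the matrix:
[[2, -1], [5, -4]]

Characteristic equation: det(A - λI) = 0
λ² - (trace)λ + (det) = 0
trace = 2 + -4 = -2, det = (2)(-4) - (-1)(5) = -3
λ² - (-2)λ + (-3) = 0
λ = (-2 ± √((-2)² - 4·(-3))) / 2 = (-2 ± √16) / 2
Solving: λ = -3, 1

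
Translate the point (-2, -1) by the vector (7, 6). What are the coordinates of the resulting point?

Translation by (7, 6) (homogeneous matrix [[1, 0, 7], [0, 1, 6], [0, 0, 1]]):
x' = -2 + 7 = 5
y' = -1 + 6 = 5
Result: (5, 5)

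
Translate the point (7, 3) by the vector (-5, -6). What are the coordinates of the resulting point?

Translation by (-5, -6) (homogeneous matrix [[1, 0, -5], [0, 1, -6], [0, 0, 1]]):
x' = 7 + -5 = 2
y' = 3 + -6 = -3
Result: (2, -3)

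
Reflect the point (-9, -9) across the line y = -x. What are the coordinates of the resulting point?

Reflection across line y = -x: (-9, -9) → (9, 9)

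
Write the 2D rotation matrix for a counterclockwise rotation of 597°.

Rotation matrix formula: [[cos θ, -sin θ], [sin θ, cos θ]]
For θ = 597°:
cos(597°) = -0.5446
sin(597°) = -0.8387
Result: [[-0.5446, 0.8387], [-0.8387, -0.5446]]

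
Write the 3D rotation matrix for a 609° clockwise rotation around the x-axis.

Rotation matrix for clockwise 609° around x-axis:
A clockwise rotation by 609° is a counterclockwise rotation by -609°.
cos(-609°) = -0.3584, sin(-609°) = 0.9336
Result: [[1, 0, 0], [0, -0.3584, -0.9336], [0, 0.9336, -0.3584]]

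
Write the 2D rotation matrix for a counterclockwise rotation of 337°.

Rotation matrix formula: [[cos θ, -sin θ], [sin θ, cos θ]]
For θ = 337°:
cos(337°) = 0.9205
sin(337°) = -0.3907
Result: [[0.9205, 0.3907], [-0.3907, 0.9205]]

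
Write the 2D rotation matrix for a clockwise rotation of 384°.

Rotation matrix formula: [[cos θ, -sin θ], [sin θ, cos θ]]
A clockwise rotation by 384° is equivalent to a counterclockwise rotation by -384°.
For θ = -384°:
cos(-384°) = 0.9135
sin(-384°) = -0.4067
Result: [[0.9135, 0.4067], [-0.4067, 0.9135]]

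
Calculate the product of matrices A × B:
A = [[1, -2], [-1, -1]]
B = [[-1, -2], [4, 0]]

Matrix multiplication:
C[0][0] = 1×-1 + -2×4 = -9
C[0][1] = 1×-2 + -2×0 = -2
C[1][0] = -1×-1 + -1×4 = -3
C[1][1] = -1×-2 + -1×0 = 2
Result: [[-9, -2], [-3, 2]]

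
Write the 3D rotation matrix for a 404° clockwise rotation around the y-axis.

Rotation matrix for clockwise 404° around y-axis:
A clockwise rotation by 404° is a counterclockwise rotation by -404°.
cos(-404°) = 0.7193, sin(-404°) = -0.6947
Result: [[0.7193, 0, -0.6947], [0, 1, 0], [0.6947, 0, 0.7193]]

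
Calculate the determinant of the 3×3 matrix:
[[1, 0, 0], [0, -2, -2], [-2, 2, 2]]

Expansion along first row:
det = 1·det([[-2,-2],[2,2]]) - 0·det([[0,-2],[-2,2]]) + 0·det([[0,-2],[-2,2]])
    = 1·(-2·2 - -2·2) - 0·(0·2 - -2·-2) + 0·(0·2 - -2·-2)
    = 1·0 - 0·-4 + 0·-4
    = 0 + 0 + 0 = 0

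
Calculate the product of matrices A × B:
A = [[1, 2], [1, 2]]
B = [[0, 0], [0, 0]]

Matrix multiplication:
C[0][0] = 1×0 + 2×0 = 0
C[0][1] = 1×0 + 2×0 = 0
C[1][0] = 1×0 + 2×0 = 0
C[1][1] = 1×0 + 2×0 = 0
Result: [[0, 0], [0, 0]]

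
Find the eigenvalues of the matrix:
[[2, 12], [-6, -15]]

Characteristic equation: det(A - λI) = 0
λ² - (trace)λ + (det) = 0
trace = 2 + -15 = -13, det = (2)(-15) - (12)(-6) = 42
λ² - (-13)λ + (42) = 0
λ = (-13 ± √((-13)² - 4·(42))) / 2 = (-13 ± √1) / 2
Solving: λ = -7, -6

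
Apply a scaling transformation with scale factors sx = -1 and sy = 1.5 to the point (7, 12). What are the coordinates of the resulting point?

Scaling matrix:
[[-1, 0], [0, 1.50]]
Result: (7 × -1, 12 × 1.5) = (-7, 18)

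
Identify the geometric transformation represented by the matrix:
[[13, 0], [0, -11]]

This matrix represents: non-uniform scaling by sx = 13, sy = -11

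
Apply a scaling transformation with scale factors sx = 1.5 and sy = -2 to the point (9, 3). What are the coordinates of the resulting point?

Scaling matrix:
[[1.50, 0], [0, -2]]
Result: (9 × 1.5, 3 × -2) = (13.5, -6)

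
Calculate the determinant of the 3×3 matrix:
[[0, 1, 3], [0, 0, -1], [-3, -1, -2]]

Expansion along first row:
det = 0·det([[0,-1],[-1,-2]]) - 1·det([[0,-1],[-3,-2]]) + 3·det([[0,0],[-3,-1]])
    = 0·(0·-2 - -1·-1) - 1·(0·-2 - -1·-3) + 3·(0·-1 - 0·-3)
    = 0·-1 - 1·-3 + 3·0
    = 0 + 3 + 0 = 3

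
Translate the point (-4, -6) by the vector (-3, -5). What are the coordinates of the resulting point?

Translation by (-3, -5) (homogeneous matrix [[1, 0, -3], [0, 1, -5], [0, 0, 1]]):
x' = -4 + -3 = -7
y' = -6 + -5 = -11
Result: (-7, -11)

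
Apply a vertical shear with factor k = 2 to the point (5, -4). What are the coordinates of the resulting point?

Shear matrix for vertical shear with factor k = 2:
[[1, 0], [2, 1]]
Result: (5, -4) → (5, 6)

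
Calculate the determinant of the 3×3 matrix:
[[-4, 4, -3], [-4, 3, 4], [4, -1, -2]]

Expansion along first row:
det = -4·det([[3,4],[-1,-2]]) - 4·det([[-4,4],[4,-2]]) + -3·det([[-4,3],[4,-1]])
    = -4·(3·-2 - 4·-1) - 4·(-4·-2 - 4·4) + -3·(-4·-1 - 3·4)
    = -4·-2 - 4·-8 + -3·-8
    = 8 + 32 + 24 = 64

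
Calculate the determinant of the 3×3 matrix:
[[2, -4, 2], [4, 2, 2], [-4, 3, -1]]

Expansion along first row:
det = 2·det([[2,2],[3,-1]]) - -4·det([[4,2],[-4,-1]]) + 2·det([[4,2],[-4,3]])
    = 2·(2·-1 - 2·3) - -4·(4·-1 - 2·-4) + 2·(4·3 - 2·-4)
    = 2·-8 - -4·4 + 2·20
    = -16 + 16 + 40 = 40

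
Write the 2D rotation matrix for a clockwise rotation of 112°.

Rotation matrix formula: [[cos θ, -sin θ], [sin θ, cos θ]]
A clockwise rotation by 112° is equivalent to a counterclockwise rotation by -112°.
For θ = -112°:
cos(-112°) = -0.3746
sin(-112°) = -0.9272
Result: [[-0.3746, 0.9272], [-0.9272, -0.3746]]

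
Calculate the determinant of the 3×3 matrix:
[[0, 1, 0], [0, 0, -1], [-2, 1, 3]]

Expansion along first row:
det = 0·det([[0,-1],[1,3]]) - 1·det([[0,-1],[-2,3]]) + 0·det([[0,0],[-2,1]])
    = 0·(0·3 - -1·1) - 1·(0·3 - -1·-2) + 0·(0·1 - 0·-2)
    = 0·1 - 1·-2 + 0·0
    = 0 + 2 + 0 = 2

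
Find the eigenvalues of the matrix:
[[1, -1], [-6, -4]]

Characteristic equation: det(A - λI) = 0
λ² - (trace)λ + (det) = 0
trace = 1 + -4 = -3, det = (1)(-4) - (-1)(-6) = -10
λ² - (-3)λ + (-10) = 0
λ = (-3 ± √((-3)² - 4·(-10))) / 2 = (-3 ± √49) / 2
Solving: λ = -5, 2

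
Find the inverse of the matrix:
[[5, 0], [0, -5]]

For [[a,b],[c,d]], inverse = (1/det)·[[d,-b],[-c,a]]
det = (5)(-5) - (0)(0) = -25 - 0 = -25
Inverse = (1/-25)·[[-5, 0], [0, 5]]
= [[1/5, 0], [0, -1/5]]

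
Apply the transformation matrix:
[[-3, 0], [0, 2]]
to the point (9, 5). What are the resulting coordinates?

Matrix multiplication:
[[-3, 0], [0, 2]] × [9, 5]ᵀ
= [(-3)(9) + (0)(5), (0)(9) + (2)(5)]ᵀ
= [-27, 10]ᵀ
Result: (-27, 10)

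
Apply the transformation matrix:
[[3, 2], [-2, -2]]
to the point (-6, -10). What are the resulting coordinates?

Matrix multiplication:
[[3, 2], [-2, -2]] × [-6, -10]ᵀ
= [(3)(-6) + (2)(-10), (-2)(-6) + (-2)(-10)]ᵀ
= [-38, 32]ᵀ
Result: (-38, 32)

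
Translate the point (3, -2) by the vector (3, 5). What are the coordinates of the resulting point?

Translation by (3, 5) (homogeneous matrix [[1, 0, 3], [0, 1, 5], [0, 0, 1]]):
x' = 3 + 3 = 6
y' = -2 + 5 = 3
Result: (6, 3)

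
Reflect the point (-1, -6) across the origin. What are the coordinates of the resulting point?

Reflection across origin: (-1, -6) → (1, 6)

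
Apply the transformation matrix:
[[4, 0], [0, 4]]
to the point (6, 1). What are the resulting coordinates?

Matrix multiplication:
[[4, 0], [0, 4]] × [6, 1]ᵀ
= [(4)(6) + (0)(1), (0)(6) + (4)(1)]ᵀ
= [24, 4]ᵀ
Result: (24, 4)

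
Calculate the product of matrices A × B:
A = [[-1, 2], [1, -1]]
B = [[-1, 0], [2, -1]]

Matrix multiplication:
C[0][0] = -1×-1 + 2×2 = 5
C[0][1] = -1×0 + 2×-1 = -2
C[1][0] = 1×-1 + -1×2 = -3
C[1][1] = 1×0 + -1×-1 = 1
Result: [[5, -2], [-3, 1]]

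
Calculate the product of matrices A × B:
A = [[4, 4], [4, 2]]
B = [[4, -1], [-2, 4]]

Matrix multiplication:
C[0][0] = 4×4 + 4×-2 = 8
C[0][1] = 4×-1 + 4×4 = 12
C[1][0] = 4×4 + 2×-2 = 12
C[1][1] = 4×-1 + 2×4 = 4
Result: [[8, 12], [12, 4]]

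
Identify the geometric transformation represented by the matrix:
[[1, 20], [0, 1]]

This matrix represents: horizontal shear with factor 20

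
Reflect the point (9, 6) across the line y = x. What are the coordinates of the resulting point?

Reflection across line y = x: (9, 6) → (6, 9)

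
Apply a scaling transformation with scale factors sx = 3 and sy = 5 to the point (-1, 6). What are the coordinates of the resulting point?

Scaling matrix:
[[3, 0], [0, 5]]
Result: (-1 × 3, 6 × 5) = (-3, 30)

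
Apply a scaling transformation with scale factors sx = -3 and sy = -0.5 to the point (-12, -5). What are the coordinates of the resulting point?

Scaling matrix:
[[-3, 0], [0, -0.50]]
Result: (-12 × -3, -5 × -0.5) = (36, 2.5)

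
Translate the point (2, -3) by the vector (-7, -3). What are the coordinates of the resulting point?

Translation by (-7, -3) (homogeneous matrix [[1, 0, -7], [0, 1, -3], [0, 0, 1]]):
x' = 2 + -7 = -5
y' = -3 + -3 = -6
Result: (-5, -6)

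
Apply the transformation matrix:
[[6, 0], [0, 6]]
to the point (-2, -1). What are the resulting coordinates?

Matrix multiplication:
[[6, 0], [0, 6]] × [-2, -1]ᵀ
= [(6)(-2) + (0)(-1), (0)(-2) + (6)(-1)]ᵀ
= [-12, -6]ᵀ
Result: (-12, -6)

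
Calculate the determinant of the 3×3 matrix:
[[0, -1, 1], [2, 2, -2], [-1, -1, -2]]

Expansion along first row:
det = 0·det([[2,-2],[-1,-2]]) - -1·det([[2,-2],[-1,-2]]) + 1·det([[2,2],[-1,-1]])
    = 0·(2·-2 - -2·-1) - -1·(2·-2 - -2·-1) + 1·(2·-1 - 2·-1)
    = 0·-6 - -1·-6 + 1·0
    = 0 + -6 + 0 = -6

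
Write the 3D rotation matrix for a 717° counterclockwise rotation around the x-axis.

Rotation matrix for counterclockwise 717° around x-axis:
cos(717°) = 0.9986, sin(717°) = -0.0523
Result: [[1, 0, 0], [0, 0.9986, 0.0523], [0, -0.0523, 0.9986]]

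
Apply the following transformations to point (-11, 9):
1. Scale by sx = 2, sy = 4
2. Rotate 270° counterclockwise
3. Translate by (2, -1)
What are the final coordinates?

Step 1: Scale → (-22, 36)
Step 2: Rotate 270° → (36, 22)
Step 3: Translate → (38, 21)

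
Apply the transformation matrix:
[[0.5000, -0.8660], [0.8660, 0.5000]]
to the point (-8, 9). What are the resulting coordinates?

Matrix multiplication:
[[0.5000, -0.8660], [0.8660, 0.5000]] × [-8, 9]ᵀ
= [(0.5000)(-8) + (-0.8660)(9), (0.8660)(-8) + (0.5000)(9)]ᵀ
= [-11.7940, -2.4280]ᵀ
Result: (-11.7940, -2.4280)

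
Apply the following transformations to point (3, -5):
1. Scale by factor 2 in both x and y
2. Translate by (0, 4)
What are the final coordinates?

Step 1: Scale (3, -5) by 2 → (6, -10)
Step 2: Translate by (0, 4) → (6, -6)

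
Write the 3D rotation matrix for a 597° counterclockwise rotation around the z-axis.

Rotation matrix for counterclockwise 597° around z-axis:
cos(597°) = -0.5446, sin(597°) = -0.8387
Result: [[-0.5446, 0.8387, 0], [-0.8387, -0.5446, 0], [0, 0, 1]]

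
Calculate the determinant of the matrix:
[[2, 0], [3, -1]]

For a 2×2 matrix [[a, b], [c, d]], det = ad - bc
det = (2)(-1) - (0)(3) = -2 - 0 = -2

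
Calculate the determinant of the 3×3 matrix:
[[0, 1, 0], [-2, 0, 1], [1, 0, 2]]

Expansion along first row:
det = 0·det([[0,1],[0,2]]) - 1·det([[-2,1],[1,2]]) + 0·det([[-2,0],[1,0]])
    = 0·(0·2 - 1·0) - 1·(-2·2 - 1·1) + 0·(-2·0 - 0·1)
    = 0·0 - 1·-5 + 0·0
    = 0 + 5 + 0 = 5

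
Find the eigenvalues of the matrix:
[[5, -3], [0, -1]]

Characteristic equation: det(A - λI) = 0
λ² - (trace)λ + (det) = 0
trace = 5 + -1 = 4, det = (5)(-1) - (-3)(0) = -5
λ² - (4)λ + (-5) = 0
λ = (4 ± √((4)² - 4·(-5))) / 2 = (4 ± √36) / 2
Solving: λ = -1, 5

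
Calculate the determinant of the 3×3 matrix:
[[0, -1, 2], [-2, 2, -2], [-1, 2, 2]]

Expansion along first row:
det = 0·det([[2,-2],[2,2]]) - -1·det([[-2,-2],[-1,2]]) + 2·det([[-2,2],[-1,2]])
    = 0·(2·2 - -2·2) - -1·(-2·2 - -2·-1) + 2·(-2·2 - 2·-1)
    = 0·8 - -1·-6 + 2·-2
    = 0 + -6 + -4 = -10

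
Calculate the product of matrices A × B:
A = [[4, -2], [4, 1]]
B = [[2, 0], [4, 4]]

Matrix multiplication:
C[0][0] = 4×2 + -2×4 = 0
C[0][1] = 4×0 + -2×4 = -8
C[1][0] = 4×2 + 1×4 = 12
C[1][1] = 4×0 + 1×4 = 4
Result: [[0, -8], [12, 4]]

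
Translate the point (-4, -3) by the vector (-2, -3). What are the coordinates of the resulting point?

Translation by (-2, -3) (homogeneous matrix [[1, 0, -2], [0, 1, -3], [0, 0, 1]]):
x' = -4 + -2 = -6
y' = -3 + -3 = -6
Result: (-6, -6)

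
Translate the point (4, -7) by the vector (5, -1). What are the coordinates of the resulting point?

Translation by (5, -1) (homogeneous matrix [[1, 0, 5], [0, 1, -1], [0, 0, 1]]):
x' = 4 + 5 = 9
y' = -7 + -1 = -8
Result: (9, -8)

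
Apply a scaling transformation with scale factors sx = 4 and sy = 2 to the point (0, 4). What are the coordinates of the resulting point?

Scaling matrix:
[[4, 0], [0, 2]]
Result: (0 × 4, 4 × 2) = (0, 8)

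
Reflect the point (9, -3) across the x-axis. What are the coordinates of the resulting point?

Reflection across x-axis: (9, -3) → (9, 3)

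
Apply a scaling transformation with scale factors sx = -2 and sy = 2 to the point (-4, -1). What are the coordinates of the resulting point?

Scaling matrix:
[[-2, 0], [0, 2]]
Result: (-4 × -2, -1 × 2) = (8, -2)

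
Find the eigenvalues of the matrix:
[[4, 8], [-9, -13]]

Characteristic equation: det(A - λI) = 0
λ² - (trace)λ + (det) = 0
trace = 4 + -13 = -9, det = (4)(-13) - (8)(-9) = 20
λ² - (-9)λ + (20) = 0
λ = (-9 ± √((-9)² - 4·(20))) / 2 = (-9 ± √1) / 2
Solving: λ = -5, -4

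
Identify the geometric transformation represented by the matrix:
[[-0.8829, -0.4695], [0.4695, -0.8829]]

This matrix represents: rotation by 152° counterclockwise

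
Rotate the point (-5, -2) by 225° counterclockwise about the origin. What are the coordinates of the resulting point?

Rotation matrix for 225°: [[cos 225°, -sin 225°], [sin 225°, cos 225°]] ≈ [[-0.707107, 0.707107], [-0.707107, -0.707107]]
[[-0.707107, 0.707107], [-0.707107, -0.707107]] × [-5, -2]ᵀ ≈ [2.1213, 4.9497]ᵀ
Result: (2.1213, 4.9497)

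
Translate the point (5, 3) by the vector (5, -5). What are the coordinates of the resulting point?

Translation by (5, -5) (homogeneous matrix [[1, 0, 5], [0, 1, -5], [0, 0, 1]]):
x' = 5 + 5 = 10
y' = 3 + -5 = -2
Result: (10, -2)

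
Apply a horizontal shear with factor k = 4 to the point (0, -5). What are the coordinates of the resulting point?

Shear matrix for horizontal shear with factor k = 4:
[[1, 4], [0, 1]]
Result: (0, -5) → (-20, -5)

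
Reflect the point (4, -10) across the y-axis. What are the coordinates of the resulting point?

Reflection across y-axis: (4, -10) → (-4, -10)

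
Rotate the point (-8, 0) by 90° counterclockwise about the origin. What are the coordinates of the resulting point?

Rotation matrix for 90°: [[cos 90°, -sin 90°], [sin 90°, cos 90°]] = [[0, -1], [1, 0]]
[[0, -1], [1, 0]] × [-8, 0]ᵀ = [0, -8]ᵀ
Result: (0, -8)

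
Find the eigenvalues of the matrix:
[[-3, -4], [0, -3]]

Characteristic equation: det(A - λI) = 0
λ² - (trace)λ + (det) = 0
trace = -3 + -3 = -6, det = (-3)(-3) - (-4)(0) = 9
λ² - (-6)λ + (9) = 0
λ = (-6 ± √((-6)² - 4·(9))) / 2 = (-6 ± √0) / 2
Solving: λ = -3, -3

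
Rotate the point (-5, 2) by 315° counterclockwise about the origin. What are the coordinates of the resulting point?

Rotation matrix for 315°: [[cos 315°, -sin 315°], [sin 315°, cos 315°]] ≈ [[0.707107, 0.707107], [-0.707107, 0.707107]]
[[0.707107, 0.707107], [-0.707107, 0.707107]] × [-5, 2]ᵀ ≈ [-2.1213, 4.9497]ᵀ
Result: (-2.1213, 4.9497)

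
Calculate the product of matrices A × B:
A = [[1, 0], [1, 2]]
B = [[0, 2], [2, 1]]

Matrix multiplication:
C[0][0] = 1×0 + 0×2 = 0
C[0][1] = 1×2 + 0×1 = 2
C[1][0] = 1×0 + 2×2 = 4
C[1][1] = 1×2 + 2×1 = 4
Result: [[0, 2], [4, 4]]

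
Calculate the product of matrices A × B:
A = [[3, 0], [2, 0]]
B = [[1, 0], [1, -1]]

Matrix multiplication:
C[0][0] = 3×1 + 0×1 = 3
C[0][1] = 3×0 + 0×-1 = 0
C[1][0] = 2×1 + 0×1 = 2
C[1][1] = 2×0 + 0×-1 = 0
Result: [[3, 0], [2, 0]]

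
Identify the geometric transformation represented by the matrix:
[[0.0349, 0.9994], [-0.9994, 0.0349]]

This matrix represents: rotation by 272° counterclockwise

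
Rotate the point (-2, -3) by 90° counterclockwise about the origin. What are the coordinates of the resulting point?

Rotation matrix for 90°: [[cos 90°, -sin 90°], [sin 90°, cos 90°]] = [[0, -1], [1, 0]]
[[0, -1], [1, 0]] × [-2, -3]ᵀ = [3, -2]ᵀ
Result: (3, -2)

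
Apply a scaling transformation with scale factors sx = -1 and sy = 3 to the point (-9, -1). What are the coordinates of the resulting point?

Scaling matrix:
[[-1, 0], [0, 3]]
Result: (-9 × -1, -1 × 3) = (9, -3)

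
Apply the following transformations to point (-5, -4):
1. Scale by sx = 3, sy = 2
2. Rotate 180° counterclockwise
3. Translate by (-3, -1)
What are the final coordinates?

Step 1: Scale → (-15, -8)
Step 2: Rotate 180° → (15, 8)
Step 3: Translate → (12, 7)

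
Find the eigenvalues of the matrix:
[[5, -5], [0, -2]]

Characteristic equation: det(A - λI) = 0
λ² - (trace)λ + (det) = 0
trace = 5 + -2 = 3, det = (5)(-2) - (-5)(0) = -10
λ² - (3)λ + (-10) = 0
λ = (3 ± √((3)² - 4·(-10))) / 2 = (3 ± √49) / 2
Solving: λ = -2, 5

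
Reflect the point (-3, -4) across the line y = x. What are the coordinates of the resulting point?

Reflection across line y = x: (-3, -4) → (-4, -3)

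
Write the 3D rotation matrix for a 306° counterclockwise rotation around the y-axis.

Rotation matrix for counterclockwise 306° around y-axis:
cos(306°) = 0.5878, sin(306°) = -0.8090
Result: [[0.5878, 0, -0.8090], [0, 1, 0], [0.8090, 0, 0.5878]]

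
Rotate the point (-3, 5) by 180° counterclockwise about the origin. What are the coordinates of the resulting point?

Rotation matrix for 180°: [[cos 180°, -sin 180°], [sin 180°, cos 180°]] = [[-1, 0], [0, -1]]
[[-1, 0], [0, -1]] × [-3, 5]ᵀ = [3, -5]ᵀ
Result: (3, -5)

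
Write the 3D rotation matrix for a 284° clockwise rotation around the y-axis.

Rotation matrix for clockwise 284° around y-axis:
A clockwise rotation by 284° is a counterclockwise rotation by -284°.
cos(-284°) = 0.2419, sin(-284°) = 0.9703
Result: [[0.2419, 0, 0.9703], [0, 1, 0], [-0.9703, 0, 0.2419]]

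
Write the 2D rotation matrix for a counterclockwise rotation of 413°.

Rotation matrix formula: [[cos θ, -sin θ], [sin θ, cos θ]]
For θ = 413°:
cos(413°) = 0.6018
sin(413°) = 0.7986
Result: [[0.6018, -0.7986], [0.7986, 0.6018]]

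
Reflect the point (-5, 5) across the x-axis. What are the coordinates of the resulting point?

Reflection across x-axis: (-5, 5) → (-5, -5)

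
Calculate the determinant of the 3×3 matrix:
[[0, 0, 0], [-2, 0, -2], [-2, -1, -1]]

Expansion along first row:
det = 0·det([[0,-2],[-1,-1]]) - 0·det([[-2,-2],[-2,-1]]) + 0·det([[-2,0],[-2,-1]])
    = 0·(0·-1 - -2·-1) - 0·(-2·-1 - -2·-2) + 0·(-2·-1 - 0·-2)
    = 0·-2 - 0·-2 + 0·2
    = 0 + 0 + 0 = 0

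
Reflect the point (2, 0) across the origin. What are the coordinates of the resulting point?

Reflection across origin: (2, 0) → (-2, 0)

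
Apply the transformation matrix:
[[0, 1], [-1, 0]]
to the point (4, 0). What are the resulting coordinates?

Matrix multiplication:
[[0, 1], [-1, 0]] × [4, 0]ᵀ
= [(0)(4) + (1)(0), (-1)(4) + (0)(0)]ᵀ
= [0, -4]ᵀ
Result: (0, -4)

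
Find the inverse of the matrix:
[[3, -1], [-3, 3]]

For [[a,b],[c,d]], inverse = (1/det)·[[d,-b],[-c,a]]
det = (3)(3) - (-1)(-3) = 9 - 3 = 6
Inverse = (1/6)·[[3, 1], [3, 3]]
= [[1/2, 1/6], [1/2, 1/2]]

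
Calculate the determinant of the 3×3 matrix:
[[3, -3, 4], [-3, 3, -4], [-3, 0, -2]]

Expansion along first row:
det = 3·det([[3,-4],[0,-2]]) - -3·det([[-3,-4],[-3,-2]]) + 4·det([[-3,3],[-3,0]])
    = 3·(3·-2 - -4·0) - -3·(-3·-2 - -4·-3) + 4·(-3·0 - 3·-3)
    = 3·-6 - -3·-6 + 4·9
    = -18 + -18 + 36 = 0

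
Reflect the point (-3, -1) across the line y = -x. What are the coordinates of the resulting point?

Reflection across line y = -x: (-3, -1) → (1, 3)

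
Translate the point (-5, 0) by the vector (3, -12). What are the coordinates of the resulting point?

Translation by (3, -12) (homogeneous matrix [[1, 0, 3], [0, 1, -12], [0, 0, 1]]):
x' = -5 + 3 = -2
y' = 0 + -12 = -12
Result: (-2, -12)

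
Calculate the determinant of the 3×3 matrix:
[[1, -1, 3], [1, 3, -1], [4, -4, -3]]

Expansion along first row:
det = 1·det([[3,-1],[-4,-3]]) - -1·det([[1,-1],[4,-3]]) + 3·det([[1,3],[4,-4]])
    = 1·(3·-3 - -1·-4) - -1·(1·-3 - -1·4) + 3·(1·-4 - 3·4)
    = 1·-13 - -1·1 + 3·-16
    = -13 + 1 + -48 = -60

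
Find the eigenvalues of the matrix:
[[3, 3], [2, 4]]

Characteristic equation: det(A - λI) = 0
λ² - (trace)λ + (det) = 0
trace = 3 + 4 = 7, det = (3)(4) - (3)(2) = 6
λ² - (7)λ + (6) = 0
λ = (7 ± √((7)² - 4·(6))) / 2 = (7 ± √25) / 2
Solving: λ = 1, 6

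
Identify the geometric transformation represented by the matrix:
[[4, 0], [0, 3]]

This matrix represents: non-uniform scaling by sx = 4, sy = 3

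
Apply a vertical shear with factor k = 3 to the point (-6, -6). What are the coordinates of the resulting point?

Shear matrix for vertical shear with factor k = 3:
[[1, 0], [3, 1]]
Result: (-6, -6) → (-6, -24)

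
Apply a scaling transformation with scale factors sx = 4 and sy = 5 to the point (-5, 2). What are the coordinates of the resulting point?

Scaling matrix:
[[4, 0], [0, 5]]
Result: (-5 × 4, 2 × 5) = (-20, 10)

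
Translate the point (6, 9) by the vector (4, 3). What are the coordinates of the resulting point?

Translation by (4, 3) (homogeneous matrix [[1, 0, 4], [0, 1, 3], [0, 0, 1]]):
x' = 6 + 4 = 10
y' = 9 + 3 = 12
Result: (10, 12)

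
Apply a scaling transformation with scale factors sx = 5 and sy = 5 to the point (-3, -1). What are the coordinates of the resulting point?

Scaling matrix:
[[5, 0], [0, 5]]
Result: (-3 × 5, -1 × 5) = (-15, -5)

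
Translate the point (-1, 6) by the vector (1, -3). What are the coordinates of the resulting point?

Translation by (1, -3) (homogeneous matrix [[1, 0, 1], [0, 1, -3], [0, 0, 1]]):
x' = -1 + 1 = 0
y' = 6 + -3 = 3
Result: (0, 3)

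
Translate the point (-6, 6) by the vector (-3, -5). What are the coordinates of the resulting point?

Translation by (-3, -5) (homogeneous matrix [[1, 0, -3], [0, 1, -5], [0, 0, 1]]):
x' = -6 + -3 = -9
y' = 6 + -5 = 1
Result: (-9, 1)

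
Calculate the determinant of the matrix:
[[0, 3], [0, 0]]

For a 2×2 matrix [[a, b], [c, d]], det = ad - bc
det = (0)(0) - (3)(0) = 0 - 0 = 0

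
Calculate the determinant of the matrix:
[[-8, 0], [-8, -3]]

For a 2×2 matrix [[a, b], [c, d]], det = ad - bc
det = (-8)(-3) - (0)(-8) = 24 - 0 = 24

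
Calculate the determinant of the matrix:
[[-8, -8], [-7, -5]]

For a 2×2 matrix [[a, b], [c, d]], det = ad - bc
det = (-8)(-5) - (-8)(-7) = 40 - 56 = -16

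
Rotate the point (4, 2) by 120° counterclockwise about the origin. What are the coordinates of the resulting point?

Rotation matrix for 120°: [[cos 120°, -sin 120°], [sin 120°, cos 120°]] ≈ [[-0.500000, -0.866025], [0.866025, -0.500000]]
[[-0.500000, -0.866025], [0.866025, -0.500000]] × [4, 2]ᵀ ≈ [-3.7321, 2.4641]ᵀ
Result: (-3.7321, 2.4641)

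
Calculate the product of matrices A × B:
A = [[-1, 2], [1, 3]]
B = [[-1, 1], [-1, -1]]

Matrix multiplication:
C[0][0] = -1×-1 + 2×-1 = -1
C[0][1] = -1×1 + 2×-1 = -3
C[1][0] = 1×-1 + 3×-1 = -4
C[1][1] = 1×1 + 3×-1 = -2
Result: [[-1, -3], [-4, -2]]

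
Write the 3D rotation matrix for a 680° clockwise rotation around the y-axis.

Rotation matrix for clockwise 680° around y-axis:
A clockwise rotation by 680° is a counterclockwise rotation by -680°.
cos(-680°) = 0.7660, sin(-680°) = 0.6428
Result: [[0.7660, 0, 0.6428], [0, 1, 0], [-0.6428, 0, 0.7660]]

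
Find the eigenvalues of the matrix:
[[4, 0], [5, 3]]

Characteristic equation: det(A - λI) = 0
λ² - (trace)λ + (det) = 0
trace = 4 + 3 = 7, det = (4)(3) - (0)(5) = 12
λ² - (7)λ + (12) = 0
λ = (7 ± √((7)² - 4·(12))) / 2 = (7 ± √1) / 2
Solving: λ = 3, 4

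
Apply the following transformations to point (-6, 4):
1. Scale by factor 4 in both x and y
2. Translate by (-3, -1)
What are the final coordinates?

Step 1: Scale (-6, 4) by 4 → (-24, 16)
Step 2: Translate by (-3, -1) → (-27, 15)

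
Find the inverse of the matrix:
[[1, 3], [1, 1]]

For [[a,b],[c,d]], inverse = (1/det)·[[d,-b],[-c,a]]
det = (1)(1) - (3)(1) = 1 - 3 = -2
Inverse = (1/-2)·[[1, -3], [-1, 1]]
= [[-1/2, 3/2], [1/2, -1/2]]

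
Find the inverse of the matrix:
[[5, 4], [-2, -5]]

For [[a,b],[c,d]], inverse = (1/det)·[[d,-b],[-c,a]]
det = (5)(-5) - (4)(-2) = -25 - -8 = -17
Inverse = (1/-17)·[[-5, -4], [2, 5]]
= [[5/17, 4/17], [-2/17, -5/17]]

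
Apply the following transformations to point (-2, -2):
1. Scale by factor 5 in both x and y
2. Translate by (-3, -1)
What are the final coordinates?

Step 1: Scale (-2, -2) by 5 → (-10, -10)
Step 2: Translate by (-3, -1) → (-13, -11)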